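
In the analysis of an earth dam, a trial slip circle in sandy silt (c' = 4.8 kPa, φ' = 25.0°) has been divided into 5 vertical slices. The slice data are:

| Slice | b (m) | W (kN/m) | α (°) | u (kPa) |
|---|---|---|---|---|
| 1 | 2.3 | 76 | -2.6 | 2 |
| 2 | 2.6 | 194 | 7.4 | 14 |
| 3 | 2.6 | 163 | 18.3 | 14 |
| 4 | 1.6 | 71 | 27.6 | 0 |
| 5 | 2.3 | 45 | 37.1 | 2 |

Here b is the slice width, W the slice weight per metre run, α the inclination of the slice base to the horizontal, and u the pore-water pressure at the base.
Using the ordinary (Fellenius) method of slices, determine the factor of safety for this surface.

FS = 1.98

Ordinary method of slices: FS = Σ[c'·Δl_i + (W_i cosα_i − u_i·Δl_i)·tanφ'] / Σ W_i sinα_i, with Δl_i = b_i / cosα_i.
Slice 1: Δl = 2.3/cos(-2.6°) = 2.302 m; N'_1 = 76·cos(-2.6°) − 2·2.302 = 71.3; c'Δl = 11.05; W sinα = -3.4
Slice 2: Δl = 2.6/cos7.4° = 2.622 m; N'_2 = 194·cos7.4° − 14·2.622 = 155.7; c'Δl = 12.58; W sinα = 25.0
Slice 3: Δl = 2.6/cos18.3° = 2.738 m; N'_3 = 163·cos18.3° − 14·2.738 = 116.4; c'Δl = 13.14; W sinα = 51.2
Slice 4: Δl = 1.6/cos27.6° = 1.805 m; N'_4 = 71·cos27.6° − 0·1.805 = 62.9; c'Δl = 8.67; W sinα = 32.9
Slice 5: Δl = 2.3/cos37.1° = 2.884 m; N'_5 = 45·cos37.1° − 2·2.884 = 30.1; c'Δl = 13.84; W sinα = 27.1
Σc'Δl = 59.3 kN/m; ΣN' = 436.5 kN/m; ΣW sinα = 132.8 kN/m
Resisting = 59.3 + 436.5·tan25.0° = 59.3 + 203.5 = 262.8 kN/m
FS = 262.8 / 132.8 = 1.980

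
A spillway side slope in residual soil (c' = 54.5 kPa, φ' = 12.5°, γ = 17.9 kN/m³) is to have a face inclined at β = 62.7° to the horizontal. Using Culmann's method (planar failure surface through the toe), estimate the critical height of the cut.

H_c = 29.36 m

Culmann's analysis gives the critical failure plane at α_cr = (β + φ')/2 = (62.7 + 12.5)/2 = 37.6°, and the critical height
H_c = (4c'/γ) · sinβ cosφ' / [1 − cos(β − φ')]
    = (4·54.5/17.9) · sin62.7°·cos12.5° / [1 − cos(50.2°)]
    = 12.179 · 0.8886·0.9763 / [1 − 0.6401]
    = 12.179 · 0.8676 / 0.3599
    = 29.36 m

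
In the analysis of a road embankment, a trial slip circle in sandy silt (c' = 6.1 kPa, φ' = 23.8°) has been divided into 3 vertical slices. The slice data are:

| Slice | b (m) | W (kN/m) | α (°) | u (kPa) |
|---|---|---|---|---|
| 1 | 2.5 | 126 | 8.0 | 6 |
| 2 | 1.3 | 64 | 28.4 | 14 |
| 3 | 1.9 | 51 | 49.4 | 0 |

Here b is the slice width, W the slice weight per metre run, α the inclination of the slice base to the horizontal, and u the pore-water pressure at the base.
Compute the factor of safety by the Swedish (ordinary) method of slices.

Ordinary method of slices: FS = Σ[c'·Δl_i + (W_i cosα_i − u_i·Δl_i)·tanφ'] / Σ W_i sinα_i, with Δl_i = b_i / cosα_i.
Slice 1: Δl = 2.5/cos8.0° = 2.525 m; N'_1 = 126·cos8.0° − 6·2.525 = 109.6; c'Δl = 15.40; W sinα = 17.5
Slice 2: Δl = 1.3/cos28.4° = 1.478 m; N'_2 = 64·cos28.4° − 14·1.478 = 35.6; c'Δl = 9.01; W sinα = 30.4
Slice 3: Δl = 1.9/cos49.4° = 2.920 m; N'_3 = 51·cos49.4° − 0·2.920 = 33.2; c'Δl = 17.81; W sinα = 38.7
Σc'Δl = 42.2 kN/m; ΣN' = 178.4 kN/m; ΣW sinα = 86.7 kN/m
Resisting = 42.2 + 178.4·tan23.8° = 42.2 + 78.7 = 120.9 kN/m
FS = 120.9 / 86.7 = 1.395

FS = 1.39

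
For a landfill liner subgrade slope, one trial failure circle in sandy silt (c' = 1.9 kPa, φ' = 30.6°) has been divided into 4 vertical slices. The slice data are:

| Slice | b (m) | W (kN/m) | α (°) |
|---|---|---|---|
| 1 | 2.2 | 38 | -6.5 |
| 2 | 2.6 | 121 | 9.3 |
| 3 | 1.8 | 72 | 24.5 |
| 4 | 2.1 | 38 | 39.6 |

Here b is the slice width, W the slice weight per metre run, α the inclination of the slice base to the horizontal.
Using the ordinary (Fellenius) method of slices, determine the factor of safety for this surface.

FS = 2.41

Ordinary method of slices: FS = Σ[c'·Δl_i + (W_i cosα_i)·tanφ'] / Σ W_i sinα_i, with Δl_i = b_i / cosα_i.
Slice 1: Δl = 2.2/cos(-6.5°) = 2.214 m; N'_1 = 38·cos(-6.5°) = 37.8; c'Δl = 4.21; W sinα = -4.3
Slice 2: Δl = 2.6/cos9.3° = 2.635 m; N'_2 = 121·cos9.3° = 119.4; c'Δl = 5.01; W sinα = 19.6
Slice 3: Δl = 1.8/cos24.5° = 1.978 m; N'_3 = 72·cos24.5° = 65.5; c'Δl = 3.76; W sinα = 29.9
Slice 4: Δl = 2.1/cos39.6° = 2.725 m; N'_4 = 38·cos39.6° = 29.3; c'Δl = 5.18; W sinα = 24.2
Σc'Δl = 18.1 kN/m; ΣN' = 252.0 kN/m; ΣW sinα = 69.3 kN/m
Resisting = 18.1 + 252.0·tan30.6° = 18.1 + 149.0 = 167.2 kN/m
FS = 167.2 / 69.3 = 2.411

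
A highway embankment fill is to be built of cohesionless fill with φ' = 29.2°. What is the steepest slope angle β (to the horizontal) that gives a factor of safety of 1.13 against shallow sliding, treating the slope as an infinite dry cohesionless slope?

For an infinite dry cohesionless slope FS = tanφ'/tanβ, so tanβ = tanφ' / FS.
tanβ = tan29.2° / 1.13 = 0.5589 / 1.13 = 0.4946
β = arctan(0.4946) = 26.32°

β = 26.3°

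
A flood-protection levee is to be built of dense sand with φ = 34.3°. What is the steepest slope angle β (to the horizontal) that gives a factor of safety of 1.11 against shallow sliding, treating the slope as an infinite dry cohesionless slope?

For an infinite dry cohesionless slope FS = tanφ/tanβ, so tanβ = tanφ / FS.
tanβ = tan34.3° / 1.11 = 0.6822 / 1.11 = 0.6146
β = arctan(0.6146) = 31.57°

β = 31.6°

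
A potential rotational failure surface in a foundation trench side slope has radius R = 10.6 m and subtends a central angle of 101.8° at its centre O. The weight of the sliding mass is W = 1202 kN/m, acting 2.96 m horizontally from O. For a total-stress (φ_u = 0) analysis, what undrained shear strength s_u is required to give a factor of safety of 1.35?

s_u = 24.1 kPa

FS = s_u·L_a·R / (W·d), so s_u = FS·W·d / (L_a·R).
Arc length L_a = R·θ = 10.6·(101.8°·π/180) = 10.6·1.7767 = 18.83 m
s_u = 1.35·1202·2.96 / (18.83·10.6) = 4803.2 / 199.64 = 24.06 kPa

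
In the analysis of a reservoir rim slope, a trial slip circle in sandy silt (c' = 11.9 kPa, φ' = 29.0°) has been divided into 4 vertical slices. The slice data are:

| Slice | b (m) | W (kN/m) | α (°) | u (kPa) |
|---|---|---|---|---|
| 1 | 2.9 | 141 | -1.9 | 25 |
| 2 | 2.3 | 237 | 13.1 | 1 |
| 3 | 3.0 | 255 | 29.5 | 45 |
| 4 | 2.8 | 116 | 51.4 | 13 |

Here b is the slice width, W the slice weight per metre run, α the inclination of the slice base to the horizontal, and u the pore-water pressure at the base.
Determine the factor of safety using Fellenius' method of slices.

FS = 1.38

Ordinary method of slices: FS = Σ[c'·Δl_i + (W_i cosα_i − u_i·Δl_i)·tanφ'] / Σ W_i sinα_i, with Δl_i = b_i / cosα_i.
Slice 1: Δl = 2.9/cos(-1.9°) = 2.902 m; N'_1 = 141·cos(-1.9°) − 25·2.902 = 68.4; c'Δl = 34.53; W sinα = -4.7
Slice 2: Δl = 2.3/cos13.1° = 2.361 m; N'_2 = 237·cos13.1° − 1·2.361 = 228.5; c'Δl = 28.10; W sinα = 53.7
Slice 3: Δl = 3.0/cos29.5° = 3.447 m; N'_3 = 255·cos29.5° − 45·3.447 = 66.8; c'Δl = 41.02; W sinα = 125.6
Slice 4: Δl = 2.8/cos51.4° = 4.488 m; N'_4 = 116·cos51.4° − 13·4.488 = 14.0; c'Δl = 53.41; W sinα = 90.7
Σc'Δl = 157.1 kN/m; ΣN' = 377.7 kN/m; ΣW sinα = 265.3 kN/m
Resisting = 157.1 + 377.7·tan29.0° = 157.1 + 209.4 = 366.4 kN/m
FS = 366.4 / 265.3 = 1.381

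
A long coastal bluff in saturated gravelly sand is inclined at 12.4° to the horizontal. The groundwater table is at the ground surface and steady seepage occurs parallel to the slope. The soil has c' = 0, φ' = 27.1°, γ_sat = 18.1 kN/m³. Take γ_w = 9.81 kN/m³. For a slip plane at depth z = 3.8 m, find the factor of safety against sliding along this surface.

With seepage parallel to the slope and the water table at the surface, the effective normal stress on the slip plane uses the buoyant unit weight γ' = γ_sat − γ_w while the driving shear stress uses γ_sat:
FS = [c' + γ' z cos²β tanφ'] / [γ_sat z sinβ cosβ]
(For c' = 0 this reduces to FS = (γ'/γ_sat)·tanφ'/tanβ.)
γ' = 18.1 − 9.81 = 8.29 kN/m³
Numerator = 0.0 + 8.29·3.8·cos²12.4°·tan27.1° = 0.0 + 8.29·3.8·0.9539·0.5117 = 15.377 kPa
Denominator = 18.1·3.8·sin12.4°·cos12.4° = 18.1·3.8·0.2147·0.9767 = 14.425 kPa
FS = 15.377 / 14.425 = 1.066

FS = 1.07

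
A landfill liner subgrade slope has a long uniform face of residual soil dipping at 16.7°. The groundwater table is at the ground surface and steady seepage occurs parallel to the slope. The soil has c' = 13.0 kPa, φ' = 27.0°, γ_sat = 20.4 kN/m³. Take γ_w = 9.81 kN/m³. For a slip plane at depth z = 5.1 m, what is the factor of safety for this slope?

With seepage parallel to the slope and the water table at the surface, the effective normal stress on the slip plane uses the buoyant unit weight γ' = γ_sat − γ_w while the driving shear stress uses γ_sat:
FS = [c' + γ' z cos²β tanφ'] / [γ_sat z sinβ cosβ]
γ' = 20.4 − 9.81 = 10.59 kN/m³
Numerator = 13.0 + 10.59·5.1·cos²16.7°·tan27.0° = 13.0 + 10.59·5.1·0.9174·0.5095 = 38.247 kPa
Denominator = 20.4·5.1·sin16.7°·cos16.7° = 20.4·5.1·0.2874·0.9578 = 28.636 kPa
FS = 38.247 / 28.636 = 1.336

FS = 1.34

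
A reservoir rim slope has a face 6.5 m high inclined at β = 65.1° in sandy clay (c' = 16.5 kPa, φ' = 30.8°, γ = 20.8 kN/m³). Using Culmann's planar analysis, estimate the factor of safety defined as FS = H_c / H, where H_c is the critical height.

H_c = (4c'/γ) · sinβ cosφ' / [1 − cos(β − φ')]
    = (4·16.5/20.8) · sin65.1°·cos30.8° / [1 − cos34.3°]
    = 3.173 · 0.7791 / 0.1739 = 14.22 m
FS = H_c / H = 14.22 / 6.5 = 2.187

FS = 2.19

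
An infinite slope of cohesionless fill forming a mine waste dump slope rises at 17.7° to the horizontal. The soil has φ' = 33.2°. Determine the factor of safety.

For a dry cohesionless infinite slope the factor of safety is FS = tanφ' / tanβ.
FS = tan33.2° / tan17.7° = 0.6544 / 0.3191 = 2.050

FS = 2.05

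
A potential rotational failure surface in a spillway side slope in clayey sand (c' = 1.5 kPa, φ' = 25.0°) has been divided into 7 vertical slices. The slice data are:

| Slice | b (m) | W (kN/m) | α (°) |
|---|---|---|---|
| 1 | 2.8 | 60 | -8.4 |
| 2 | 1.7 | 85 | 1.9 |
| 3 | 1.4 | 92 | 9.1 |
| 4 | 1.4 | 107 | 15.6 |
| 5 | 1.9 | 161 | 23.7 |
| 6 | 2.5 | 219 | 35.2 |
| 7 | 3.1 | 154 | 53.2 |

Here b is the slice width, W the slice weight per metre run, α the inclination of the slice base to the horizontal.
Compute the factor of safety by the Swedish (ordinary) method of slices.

FS = 1.08

Ordinary method of slices: FS = Σ[c'·Δl_i + (W_i cosα_i)·tanφ'] / Σ W_i sinα_i, with Δl_i = b_i / cosα_i.
Slice 1: Δl = 2.8/cos(-8.4°) = 2.830 m; N'_1 = 60·cos(-8.4°) = 59.4; c'Δl = 4.25; W sinα = -8.8
Slice 2: Δl = 1.7/cos1.9° = 1.701 m; N'_2 = 85·cos1.9° = 85.0; c'Δl = 2.55; W sinα = 2.8
Slice 3: Δl = 1.4/cos9.1° = 1.418 m; N'_3 = 92·cos9.1° = 90.8; c'Δl = 2.13; W sinα = 14.6
Slice 4: Δl = 1.4/cos15.6° = 1.454 m; N'_4 = 107·cos15.6° = 103.1; c'Δl = 2.18; W sinα = 28.8
Slice 5: Δl = 1.9/cos23.7° = 2.075 m; N'_5 = 161·cos23.7° = 147.4; c'Δl = 3.11; W sinα = 64.7
Slice 6: Δl = 2.5/cos35.2° = 3.059 m; N'_6 = 219·cos35.2° = 179.0; c'Δl = 4.59; W sinα = 126.2
Slice 7: Δl = 3.1/cos53.2° = 5.175 m; N'_7 = 154·cos53.2° = 92.2; c'Δl = 7.76; W sinα = 123.3
Σc'Δl = 26.6 kN/m; ΣN' = 756.8 kN/m; ΣW sinα = 351.6 kN/m
Resisting = 26.6 + 756.8·tan25.0° = 26.6 + 352.9 = 379.5 kN/m
FS = 379.5 / 351.6 = 1.079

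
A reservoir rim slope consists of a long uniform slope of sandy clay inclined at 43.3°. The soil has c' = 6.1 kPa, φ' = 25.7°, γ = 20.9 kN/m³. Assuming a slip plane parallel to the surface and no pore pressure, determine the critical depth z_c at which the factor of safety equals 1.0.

Setting FS = 1.00 in FS = [c' + γz cos²β tanφ'] / [γz sinβ cosβ] and solving for z:
z = c' / [γ cosβ (FS·sinβ − cosβ·tanφ')]
  = 6.1 / [20.9·cos43.3°·(1.00·sin43.3° − cos43.3°·tan25.7°)]
  = 6.1 / [20.9·0.7278·(1.00·0.6858 − 0.7278·0.4813)]
  = 6.1 / 5.1041 = 1.195 m

z_c = 1.20 m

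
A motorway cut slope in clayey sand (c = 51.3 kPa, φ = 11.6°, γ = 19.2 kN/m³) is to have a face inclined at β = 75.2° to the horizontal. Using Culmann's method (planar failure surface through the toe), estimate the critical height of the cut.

Culmann's analysis gives the critical failure plane at α_cr = (β + φ)/2 = (75.2 + 11.6)/2 = 43.4°, and the critical height
H_c = (4c/γ) · sinβ cosφ / [1 − cos(β − φ)]
    = (4·51.3/19.2) · sin75.2°·cos11.6° / [1 − cos(63.6°)]
    = 10.688 · 0.9668·0.9796 / [1 − 0.4446]
    = 10.688 · 0.9471 / 0.5554
    = 18.23 m

H_c = 18.23 m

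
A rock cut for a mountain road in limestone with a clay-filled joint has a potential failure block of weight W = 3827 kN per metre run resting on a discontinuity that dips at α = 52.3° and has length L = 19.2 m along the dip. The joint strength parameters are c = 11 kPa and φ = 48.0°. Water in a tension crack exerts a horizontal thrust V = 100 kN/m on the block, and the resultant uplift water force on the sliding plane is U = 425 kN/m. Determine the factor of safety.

Resolving the block weight along and normal to the plane and applying the Mohr–Coulomb strength on the joint:
N' = W cosα − U − V sinα = 3827·cos52.3° − 425 − 100·sin52.3° = 1836.2 kN/m
Driving force T = W sinα + V cosα = 3827·sin52.3° + 100·cos52.3° = 3089.2 kN/m
Resisting force R = c·L + N'·tanφ = 11·19.2 + 1836.2·tan48.0° = 211.2 + 2039.3 = 2250.5 kN/m
FS = R / T = 2250.5 / 3089.2 = 0.729

FS = 0.73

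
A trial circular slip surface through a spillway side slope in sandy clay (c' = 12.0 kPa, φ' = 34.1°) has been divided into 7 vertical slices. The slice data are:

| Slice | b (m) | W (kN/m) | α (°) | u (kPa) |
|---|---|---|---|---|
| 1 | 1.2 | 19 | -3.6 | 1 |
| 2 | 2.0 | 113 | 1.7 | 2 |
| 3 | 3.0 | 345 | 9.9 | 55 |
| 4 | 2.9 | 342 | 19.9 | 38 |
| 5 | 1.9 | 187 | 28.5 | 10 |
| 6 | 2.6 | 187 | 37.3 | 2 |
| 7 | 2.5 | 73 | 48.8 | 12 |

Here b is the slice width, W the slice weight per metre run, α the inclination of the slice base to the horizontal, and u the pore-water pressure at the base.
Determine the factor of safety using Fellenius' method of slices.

Ordinary method of slices: FS = Σ[c'·Δl_i + (W_i cosα_i − u_i·Δl_i)·tanφ'] / Σ W_i sinα_i, with Δl_i = b_i / cosα_i.
Slice 1: Δl = 1.2/cos(-3.6°) = 1.202 m; N'_1 = 19·cos(-3.6°) − 1·1.202 = 17.8; c'Δl = 14.43; W sinα = -1.2
Slice 2: Δl = 2.0/cos1.7° = 2.001 m; N'_2 = 113·cos1.7° − 2·2.001 = 108.9; c'Δl = 24.01; W sinα = 3.4
Slice 3: Δl = 3.0/cos9.9° = 3.045 m; N'_3 = 345·cos9.9° − 55·3.045 = 172.4; c'Δl = 36.54; W sinα = 59.3
Slice 4: Δl = 2.9/cos19.9° = 3.084 m; N'_4 = 342·cos19.9° − 38·3.084 = 204.4; c'Δl = 37.01; W sinα = 116.4
Slice 5: Δl = 1.9/cos28.5° = 2.162 m; N'_5 = 187·cos28.5° − 10·2.162 = 142.7; c'Δl = 25.94; W sinα = 89.2
Slice 6: Δl = 2.6/cos37.3° = 3.268 m; N'_6 = 187·cos37.3° − 2·3.268 = 142.2; c'Δl = 39.22; W sinα = 113.3
Slice 7: Δl = 2.5/cos48.8° = 3.795 m; N'_7 = 73·cos48.8° − 12·3.795 = 2.5; c'Δl = 45.54; W sinα = 54.9
Σc'Δl = 222.7 kN/m; ΣN' = 790.9 kN/m; ΣW sinα = 435.4 kN/m
Resisting = 222.7 + 790.9·tan34.1° = 222.7 + 535.5 = 758.2 kN/m
FS = 758.2 / 435.4 = 1.742

FS = 1.74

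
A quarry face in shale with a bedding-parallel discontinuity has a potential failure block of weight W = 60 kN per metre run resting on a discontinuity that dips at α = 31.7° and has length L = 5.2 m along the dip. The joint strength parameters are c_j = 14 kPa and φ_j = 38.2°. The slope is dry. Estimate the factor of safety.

FS = 3.58

Resolving the block weight along and normal to the plane and applying the Mohr–Coulomb strength on the joint:
N' = W cosα = 60·cos31.7° = 51.0 kN/m
Driving force T = W sinα = 60·sin31.7° = 31.5 kN/m
Resisting force R = c_j·L + N'·tanφ_j = 14·5.2 + 51.0·tan38.2° = 72.8 + 40.2 = 113.0 kN/m
FS = R / T = 113.0 / 31.5 = 3.583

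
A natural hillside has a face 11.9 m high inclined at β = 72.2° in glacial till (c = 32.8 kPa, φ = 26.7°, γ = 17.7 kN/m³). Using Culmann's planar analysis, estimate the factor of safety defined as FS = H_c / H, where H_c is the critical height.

FS = 1.77

H_c = (4c/γ) · sinβ cosφ / [1 − cos(β − φ)]
    = (4·32.8/17.7) · sin72.2°·cos26.7° / [1 − cos45.5°]
    = 7.412 · 0.8506 / 0.2991 = 21.08 m
FS = H_c / H = 21.08 / 11.9 = 1.771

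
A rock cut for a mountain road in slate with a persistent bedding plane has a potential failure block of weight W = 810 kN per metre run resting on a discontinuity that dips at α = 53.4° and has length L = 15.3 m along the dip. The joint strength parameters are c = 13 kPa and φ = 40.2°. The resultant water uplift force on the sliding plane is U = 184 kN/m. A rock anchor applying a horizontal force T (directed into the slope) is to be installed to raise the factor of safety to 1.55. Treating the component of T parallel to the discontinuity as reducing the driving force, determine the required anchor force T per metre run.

Resolving forces along and normal to the sliding plane, with the horizontal anchor force T adding T·sinα to the effective normal force and T·cosα acting up the plane against the driving force:
FS = [cL + (W cosα − U + T sinα) tanφ] / [W sinα − T cosα]
Without the anchor: N' = 298.9 kN/m, driving T_d = 650.3 kN/m, resisting R = 13·15.3 + 298.9·tan40.2° = 451.5 kN/m, FS = 0.69.
Setting FS = 1.55 and solving for T:
1.55·(650.3 − T cos53.4°) = 451.5 + T sin53.4°·tan40.2°
T·(sin53.4°·tan40.2° + 1.55·cos53.4°) = 1.55·650.3 − 451.5
T·(0.8028·0.8451 + 1.55·0.5962) = 1007.9 − 451.5 = 556.4
T·1.6026 = 556.4
T = 347.2 kN/m

T = 347 kN/m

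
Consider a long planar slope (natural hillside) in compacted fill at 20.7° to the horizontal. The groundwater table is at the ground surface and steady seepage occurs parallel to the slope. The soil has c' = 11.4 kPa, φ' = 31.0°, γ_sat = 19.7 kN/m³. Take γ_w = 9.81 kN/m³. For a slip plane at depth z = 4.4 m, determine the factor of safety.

With seepage parallel to the slope and the water table at the surface, the effective normal stress on the slip plane uses the buoyant unit weight γ' = γ_sat − γ_w while the driving shear stress uses γ_sat:
FS = [c' + γ' z cos²β tanφ'] / [γ_sat z sinβ cosβ]
γ' = 19.7 − 9.81 = 9.89 kN/m³
Numerator = 11.4 + 9.89·4.4·cos²20.7°·tan31.0° = 11.4 + 9.89·4.4·0.8751·0.6009 = 34.280 kPa
Denominator = 19.7·4.4·sin20.7°·cos20.7° = 19.7·4.4·0.3535·0.9354 = 28.661 kPa
FS = 34.280 / 28.661 = 1.196

FS = 1.20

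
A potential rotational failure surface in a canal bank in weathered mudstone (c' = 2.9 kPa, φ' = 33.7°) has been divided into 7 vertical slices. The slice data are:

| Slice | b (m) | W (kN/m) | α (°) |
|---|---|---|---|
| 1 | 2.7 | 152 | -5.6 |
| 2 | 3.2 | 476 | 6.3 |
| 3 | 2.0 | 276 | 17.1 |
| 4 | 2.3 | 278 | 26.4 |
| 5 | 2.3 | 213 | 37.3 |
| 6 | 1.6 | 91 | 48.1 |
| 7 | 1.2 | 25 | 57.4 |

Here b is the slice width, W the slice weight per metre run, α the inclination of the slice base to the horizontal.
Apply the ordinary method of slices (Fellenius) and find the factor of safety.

FS = 2.12

Ordinary method of slices: FS = Σ[c'·Δl_i + (W_i cosα_i)·tanφ'] / Σ W_i sinα_i, with Δl_i = b_i / cosα_i.
Slice 1: Δl = 2.7/cos(-5.6°) = 2.713 m; N'_1 = 152·cos(-5.6°) = 151.3; c'Δl = 7.87; W sinα = -14.8
Slice 2: Δl = 3.2/cos6.3° = 3.219 m; N'_2 = 476·cos6.3° = 473.1; c'Δl = 9.34; W sinα = 52.2
Slice 3: Δl = 2.0/cos17.1° = 2.093 m; N'_3 = 276·cos17.1° = 263.8; c'Δl = 6.07; W sinα = 81.2
Slice 4: Δl = 2.3/cos26.4° = 2.568 m; N'_4 = 278·cos26.4° = 249.0; c'Δl = 7.45; W sinα = 123.6
Slice 5: Δl = 2.3/cos37.3° = 2.891 m; N'_5 = 213·cos37.3° = 169.4; c'Δl = 8.38; W sinα = 129.1
Slice 6: Δl = 1.6/cos48.1° = 2.396 m; N'_6 = 91·cos48.1° = 60.8; c'Δl = 6.95; W sinα = 67.7
Slice 7: Δl = 1.2/cos57.4° = 2.227 m; N'_7 = 25·cos57.4° = 13.5; c'Δl = 6.46; W sinα = 21.1
Σc'Δl = 52.5 kN/m; ΣN' = 1380.9 kN/m; ΣW sinα = 460.0 kN/m
Resisting = 52.5 + 1380.9·tan33.7° = 52.5 + 920.9 = 973.4 kN/m
FS = 973.4 / 460.0 = 2.116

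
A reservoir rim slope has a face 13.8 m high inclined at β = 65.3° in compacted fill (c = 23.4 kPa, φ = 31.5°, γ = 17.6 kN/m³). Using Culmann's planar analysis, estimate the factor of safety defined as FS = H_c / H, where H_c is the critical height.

FS = 1.77

H_c = (4c/γ) · sinβ cosφ / [1 − cos(β − φ)]
    = (4·23.4/17.6) · sin65.3°·cos31.5° / [1 − cos33.8°]
    = 5.318 · 0.7746 / 0.1690 = 24.37 m
FS = H_c / H = 24.37 / 13.8 = 1.766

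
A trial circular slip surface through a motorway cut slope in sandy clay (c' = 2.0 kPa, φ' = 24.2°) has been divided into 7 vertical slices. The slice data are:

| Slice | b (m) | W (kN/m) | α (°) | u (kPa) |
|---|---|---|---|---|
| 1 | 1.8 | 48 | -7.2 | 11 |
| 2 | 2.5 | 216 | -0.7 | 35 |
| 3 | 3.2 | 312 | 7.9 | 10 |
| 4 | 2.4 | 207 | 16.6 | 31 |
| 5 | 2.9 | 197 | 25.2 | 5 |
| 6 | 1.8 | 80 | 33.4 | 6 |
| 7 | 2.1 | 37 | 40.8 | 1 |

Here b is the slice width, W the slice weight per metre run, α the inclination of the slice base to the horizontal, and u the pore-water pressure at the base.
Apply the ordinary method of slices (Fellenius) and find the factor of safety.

Ordinary method of slices: FS = Σ[c'·Δl_i + (W_i cosα_i − u_i·Δl_i)·tanφ'] / Σ W_i sinα_i, with Δl_i = b_i / cosα_i.
Slice 1: Δl = 1.8/cos(-7.2°) = 1.814 m; N'_1 = 48·cos(-7.2°) − 11·1.814 = 27.7; c'Δl = 3.63; W sinα = -6.0
Slice 2: Δl = 2.5/cos(-0.7°) = 2.500 m; N'_2 = 216·cos(-0.7°) − 35·2.500 = 128.5; c'Δl = 5.00; W sinα = -2.6
Slice 3: Δl = 3.2/cos7.9° = 3.231 m; N'_3 = 312·cos7.9° − 10·3.231 = 276.7; c'Δl = 6.46; W sinα = 42.9
Slice 4: Δl = 2.4/cos16.6° = 2.504 m; N'_4 = 207·cos16.6° − 31·2.504 = 120.7; c'Δl = 5.01; W sinα = 59.1
Slice 5: Δl = 2.9/cos25.2° = 3.205 m; N'_5 = 197·cos25.2° − 5·3.205 = 162.2; c'Δl = 6.41; W sinα = 83.9
Slice 6: Δl = 1.8/cos33.4° = 2.156 m; N'_6 = 80·cos33.4° − 6·2.156 = 53.9; c'Δl = 4.31; W sinα = 44.0
Slice 7: Δl = 2.1/cos40.8° = 2.774 m; N'_7 = 37·cos40.8° − 1·2.774 = 25.2; c'Δl = 5.55; W sinα = 24.2
Σc'Δl = 36.4 kN/m; ΣN' = 794.9 kN/m; ΣW sinα = 245.5 kN/m
Resisting = 36.4 + 794.9·tan24.2° = 36.4 + 357.3 = 393.6 kN/m
FS = 393.6 / 245.5 = 1.604

FS = 1.60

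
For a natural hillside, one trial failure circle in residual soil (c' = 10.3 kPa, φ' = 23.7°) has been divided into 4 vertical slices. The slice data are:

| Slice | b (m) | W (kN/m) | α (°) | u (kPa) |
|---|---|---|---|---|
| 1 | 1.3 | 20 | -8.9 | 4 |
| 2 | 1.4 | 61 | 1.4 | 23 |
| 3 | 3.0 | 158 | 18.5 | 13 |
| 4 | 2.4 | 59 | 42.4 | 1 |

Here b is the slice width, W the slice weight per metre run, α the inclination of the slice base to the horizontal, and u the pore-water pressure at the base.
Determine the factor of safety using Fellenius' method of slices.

Ordinary method of slices: FS = Σ[c'·Δl_i + (W_i cosα_i − u_i·Δl_i)·tanφ'] / Σ W_i sinα_i, with Δl_i = b_i / cosα_i.
Slice 1: Δl = 1.3/cos(-8.9°) = 1.316 m; N'_1 = 20·cos(-8.9°) − 4·1.316 = 14.5; c'Δl = 13.55; W sinα = -3.1
Slice 2: Δl = 1.4/cos1.4° = 1.400 m; N'_2 = 61·cos1.4° − 23·1.400 = 28.8; c'Δl = 14.42; W sinα = 1.5
Slice 3: Δl = 3.0/cos18.5° = 3.163 m; N'_3 = 158·cos18.5° − 13·3.163 = 108.7; c'Δl = 32.58; W sinα = 50.1
Slice 4: Δl = 2.4/cos42.4° = 3.250 m; N'_4 = 59·cos42.4° − 1·3.250 = 40.3; c'Δl = 33.48; W sinα = 39.8
Σc'Δl = 94.0 kN/m; ΣN' = 192.3 kN/m; ΣW sinα = 88.3 kN/m
Resisting = 94.0 + 192.3·tan23.7° = 94.0 + 84.4 = 178.4 kN/m
FS = 178.4 / 88.3 = 2.021

FS = 2.02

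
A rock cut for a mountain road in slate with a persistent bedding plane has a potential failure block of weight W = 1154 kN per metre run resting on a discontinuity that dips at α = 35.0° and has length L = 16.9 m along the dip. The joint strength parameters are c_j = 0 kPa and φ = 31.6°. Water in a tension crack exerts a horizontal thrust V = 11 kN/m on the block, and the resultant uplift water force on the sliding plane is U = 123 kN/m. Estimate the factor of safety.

FS = 0.75

Resolving the block weight along and normal to the plane and applying the Mohr–Coulomb strength on the joint:
N' = W cosα − U − V sinα = 1154·cos35.0° − 123 − 11·sin35.0° = 816.0 kN/m
Driving force T = W sinα + V cosα = 1154·sin35.0° + 11·cos35.0° = 670.9 kN/m
Resisting force R = c_j·L + N'·tanφ = 0·16.9 + 816.0·tan31.6° = 0.0 + 502.0 = 502.0 kN/m
FS = R / T = 502.0 / 670.9 = 0.748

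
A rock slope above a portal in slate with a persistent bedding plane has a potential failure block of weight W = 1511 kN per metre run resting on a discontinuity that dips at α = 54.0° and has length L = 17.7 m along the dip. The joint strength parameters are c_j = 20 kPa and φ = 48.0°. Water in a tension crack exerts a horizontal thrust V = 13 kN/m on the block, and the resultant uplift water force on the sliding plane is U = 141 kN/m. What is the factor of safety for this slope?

FS = 0.95

Resolving the block weight along and normal to the plane and applying the Mohr–Coulomb strength on the joint:
N' = W cosα − U − V sinα = 1511·cos54.0° − 141 − 13·sin54.0° = 736.6 kN/m
Driving force T = W sinα + V cosα = 1511·sin54.0° + 13·cos54.0° = 1230.1 kN/m
Resisting force R = c_j·L + N'·tanφ = 20·17.7 + 736.6·tan48.0° = 354.0 + 818.1 = 1172.1 kN/m
FS = R / T = 1172.1 / 1230.1 = 0.953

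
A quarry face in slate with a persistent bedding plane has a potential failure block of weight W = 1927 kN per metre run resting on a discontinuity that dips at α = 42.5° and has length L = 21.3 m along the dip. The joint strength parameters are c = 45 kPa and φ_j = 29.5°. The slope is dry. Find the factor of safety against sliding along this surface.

FS = 1.35

Resolving the block weight along and normal to the plane and applying the Mohr–Coulomb strength on the joint:
N' = W cosα = 1927·cos42.5° = 1420.7 kN/m
Driving force T = W sinα = 1927·sin42.5° = 1301.9 kN/m
Resisting force R = c·L + N'·tanφ_j = 45·21.3 + 1420.7·tan29.5° = 958.5 + 803.8 = 1762.3 kN/m
FS = R / T = 1762.3 / 1301.9 = 1.354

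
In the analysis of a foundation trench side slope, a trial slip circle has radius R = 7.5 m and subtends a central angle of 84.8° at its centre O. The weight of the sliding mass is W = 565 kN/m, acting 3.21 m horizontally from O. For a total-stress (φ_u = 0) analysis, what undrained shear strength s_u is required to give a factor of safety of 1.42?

FS = s_u·L_a·R / (W·d), so s_u = FS·W·d / (L_a·R).
Arc length L_a = R·θ = 7.5·(84.8°·π/180) = 7.5·1.4800 = 11.10 m
s_u = 1.42·565·3.21 / (11.10·7.5) = 2575.4 / 83.25 = 30.93 kPa

s_u = 30.9 kPa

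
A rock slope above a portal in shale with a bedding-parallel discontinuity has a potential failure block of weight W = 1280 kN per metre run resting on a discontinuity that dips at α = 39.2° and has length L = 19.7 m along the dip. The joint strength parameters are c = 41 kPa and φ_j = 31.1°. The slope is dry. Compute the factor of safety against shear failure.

Resolving the block weight along and normal to the plane and applying the Mohr–Coulomb strength on the joint:
N' = W cosα = 1280·cos39.2° = 991.9 kN/m
Driving force T = W sinα = 1280·sin39.2° = 809.0 kN/m
Resisting force R = c·L + N'·tanφ_j = 41·19.7 + 991.9·tan31.1° = 807.7 + 598.4 = 1406.1 kN/m
FS = R / T = 1406.1 / 809.0 = 1.738

FS = 1.74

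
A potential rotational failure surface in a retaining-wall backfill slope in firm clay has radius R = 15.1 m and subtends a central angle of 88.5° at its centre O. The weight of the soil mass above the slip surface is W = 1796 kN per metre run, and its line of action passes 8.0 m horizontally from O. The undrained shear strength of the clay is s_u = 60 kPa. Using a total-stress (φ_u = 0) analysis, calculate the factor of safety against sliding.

FS = 1.47

Taking moments about the centre O, the resisting moment is provided by the undrained shear strength acting along the arc:
Arc length L_a = R·θ = 15.1·(88.5°·π/180) = 15.1·1.5446 = 23.32 m
M_R = s_u·L_a·R = 60·23.32·15.1 = 21131.3 kN·m/m
M_D = W·d = 1796·8.0 = 14368.0 kN·m/m
FS = M_R / M_D = 21131.3 / 14368.0 = 1.471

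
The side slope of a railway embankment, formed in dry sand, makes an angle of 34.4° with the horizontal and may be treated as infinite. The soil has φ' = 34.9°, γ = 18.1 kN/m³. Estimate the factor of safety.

FS = 1.02

For a dry cohesionless infinite slope the factor of safety is FS = tanφ' / tanβ.
FS = tan34.9° / tan34.4° = 0.6976 / 0.6847 = 1.019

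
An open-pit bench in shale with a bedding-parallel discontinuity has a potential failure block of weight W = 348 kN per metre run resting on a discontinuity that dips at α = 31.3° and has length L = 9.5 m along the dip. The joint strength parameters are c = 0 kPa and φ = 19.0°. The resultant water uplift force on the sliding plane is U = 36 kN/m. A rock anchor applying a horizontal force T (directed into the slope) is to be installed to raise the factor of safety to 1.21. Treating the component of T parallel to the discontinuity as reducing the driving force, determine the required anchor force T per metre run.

T = 106 kN/m

Resolving forces along and normal to the sliding plane, with the horizontal anchor force T adding T·sinα to the effective normal force and T·cosα acting up the plane against the driving force:
FS = [cL + (W cosα − U + T sinα) tanφ] / [W sinα − T cosα]
Without the anchor: N' = 261.4 kN/m, driving T_d = 180.8 kN/m, resisting R = 0·9.5 + 261.4·tan19.0° = 90.0 kN/m, FS = 0.50.
Setting FS = 1.21 and solving for T:
1.21·(180.8 − T cos31.3°) = 90.0 + T sin31.3°·tan19.0°
T·(sin31.3°·tan19.0° + 1.21·cos31.3°) = 1.21·180.8 − 90.0
T·(0.5195·0.3443 + 1.21·0.8545) = 218.8 − 90.0 = 128.8
T·1.2128 = 128.8
T = 106.2 kN/m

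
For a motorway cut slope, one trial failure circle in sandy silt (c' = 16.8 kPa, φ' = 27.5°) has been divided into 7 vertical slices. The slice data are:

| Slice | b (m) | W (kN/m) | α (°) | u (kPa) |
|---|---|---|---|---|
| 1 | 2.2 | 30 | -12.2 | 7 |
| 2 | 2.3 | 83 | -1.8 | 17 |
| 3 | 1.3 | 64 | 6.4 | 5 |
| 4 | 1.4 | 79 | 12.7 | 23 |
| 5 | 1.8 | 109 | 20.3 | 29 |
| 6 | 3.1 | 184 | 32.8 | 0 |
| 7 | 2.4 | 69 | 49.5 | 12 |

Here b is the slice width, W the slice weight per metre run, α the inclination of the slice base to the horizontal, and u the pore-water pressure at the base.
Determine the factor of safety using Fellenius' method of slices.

FS = 2.27

Ordinary method of slices: FS = Σ[c'·Δl_i + (W_i cosα_i − u_i·Δl_i)·tanφ'] / Σ W_i sinα_i, with Δl_i = b_i / cosα_i.
Slice 1: Δl = 2.2/cos(-12.2°) = 2.251 m; N'_1 = 30·cos(-12.2°) − 7·2.251 = 13.6; c'Δl = 37.81; W sinα = -6.3
Slice 2: Δl = 2.3/cos(-1.8°) = 2.301 m; N'_2 = 83·cos(-1.8°) − 17·2.301 = 43.8; c'Δl = 38.66; W sinα = -2.6
Slice 3: Δl = 1.3/cos6.4° = 1.308 m; N'_3 = 64·cos6.4° − 5·1.308 = 57.1; c'Δl = 21.98; W sinα = 7.1
Slice 4: Δl = 1.4/cos12.7° = 1.435 m; N'_4 = 79·cos12.7° − 23·1.435 = 44.1; c'Δl = 24.11; W sinα = 17.4
Slice 5: Δl = 1.8/cos20.3° = 1.919 m; N'_5 = 109·cos20.3° − 29·1.919 = 46.6; c'Δl = 32.24; W sinα = 37.8
Slice 6: Δl = 3.1/cos32.8° = 3.688 m; N'_6 = 184·cos32.8° − 0·3.688 = 154.7; c'Δl = 61.96; W sinα = 99.7
Slice 7: Δl = 2.4/cos49.5° = 3.695 m; N'_7 = 69·cos49.5° − 12·3.695 = 0.5; c'Δl = 62.08; W sinα = 52.5
Σc'Δl = 278.8 kN/m; ΣN' = 360.2 kN/m; ΣW sinα = 205.5 kN/m
Resisting = 278.8 + 360.2·tan27.5° = 278.8 + 187.5 = 466.4 kN/m
FS = 466.4 / 205.5 = 2.269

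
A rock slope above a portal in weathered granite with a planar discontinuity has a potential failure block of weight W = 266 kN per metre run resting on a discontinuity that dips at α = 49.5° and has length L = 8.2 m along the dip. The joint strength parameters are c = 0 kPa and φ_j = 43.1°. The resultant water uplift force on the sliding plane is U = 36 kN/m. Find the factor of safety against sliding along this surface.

Resolving the block weight along and normal to the plane and applying the Mohr–Coulomb strength on the joint:
N' = W cosα − U = 266·cos49.5° − 36 = 136.8 kN/m
Driving force T = W sinα = 266·sin49.5° = 202.3 kN/m
Resisting force R = c·L + N'·tanφ_j = 0·8.2 + 136.8·tan43.1° = 0.0 + 128.0 = 128.0 kN/m
FS = R / T = 128.0 / 202.3 = 0.633

FS = 0.63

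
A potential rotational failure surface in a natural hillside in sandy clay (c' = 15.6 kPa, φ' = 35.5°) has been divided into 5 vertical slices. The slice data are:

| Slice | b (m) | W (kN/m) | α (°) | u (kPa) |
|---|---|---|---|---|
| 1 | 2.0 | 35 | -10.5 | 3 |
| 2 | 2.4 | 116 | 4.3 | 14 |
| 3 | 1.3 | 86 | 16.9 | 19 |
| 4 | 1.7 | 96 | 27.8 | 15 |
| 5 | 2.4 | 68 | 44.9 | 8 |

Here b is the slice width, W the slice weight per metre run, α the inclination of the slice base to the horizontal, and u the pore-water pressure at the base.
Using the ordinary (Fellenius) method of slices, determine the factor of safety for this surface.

FS = 2.89

Ordinary method of slices: FS = Σ[c'·Δl_i + (W_i cosα_i − u_i·Δl_i)·tanφ'] / Σ W_i sinα_i, with Δl_i = b_i / cosα_i.
Slice 1: Δl = 2.0/cos(-10.5°) = 2.034 m; N'_1 = 35·cos(-10.5°) − 3·2.034 = 28.3; c'Δl = 31.73; W sinα = -6.4
Slice 2: Δl = 2.4/cos4.3° = 2.407 m; N'_2 = 116·cos4.3° − 14·2.407 = 82.0; c'Δl = 37.55; W sinα = 8.7
Slice 3: Δl = 1.3/cos16.9° = 1.359 m; N'_3 = 86·cos16.9° − 19·1.359 = 56.5; c'Δl = 21.20; W sinα = 25.0
Slice 4: Δl = 1.7/cos27.8° = 1.922 m; N'_4 = 96·cos27.8° − 15·1.922 = 56.1; c'Δl = 29.98; W sinα = 44.8
Slice 5: Δl = 2.4/cos44.9° = 3.388 m; N'_5 = 68·cos44.9° − 8·3.388 = 21.1; c'Δl = 52.86; W sinα = 48.0
Σc'Δl = 173.3 kN/m; ΣN' = 243.9 kN/m; ΣW sinα = 120.1 kN/m
Resisting = 173.3 + 243.9·tan35.5° = 173.3 + 174.0 = 347.3 kN/m
FS = 347.3 / 120.1 = 2.892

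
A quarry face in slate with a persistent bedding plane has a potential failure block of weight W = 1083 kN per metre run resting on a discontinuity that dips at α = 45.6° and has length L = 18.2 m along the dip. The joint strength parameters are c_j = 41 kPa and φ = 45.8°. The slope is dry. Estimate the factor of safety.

FS = 1.97

Resolving the block weight along and normal to the plane and applying the Mohr–Coulomb strength on the joint:
N' = W cosα = 1083·cos45.6° = 757.7 kN/m
Driving force T = W sinα = 1083·sin45.6° = 773.8 kN/m
Resisting force R = c_j·L + N'·tanφ = 41·18.2 + 757.7·tan45.8° = 746.2 + 779.2 = 1525.4 kN/m
FS = R / T = 1525.4 / 773.8 = 1.971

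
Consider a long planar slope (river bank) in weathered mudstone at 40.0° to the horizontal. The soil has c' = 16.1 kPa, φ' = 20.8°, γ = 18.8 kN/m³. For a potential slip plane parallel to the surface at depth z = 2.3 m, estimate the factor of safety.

For an infinite slope with a slip plane parallel to the surface (no pore pressure): FS = [c' + γz cos²β tanφ'] / [γz sinβ cosβ].
γz = 18.8·2.3 = 43.24 kN/m²
Numerator = 16.1 + 43.24·cos²40.0°·tan20.8° = 16.1 + 43.24·0.5868·0.3799 = 25.739 kPa
Denominator = 43.24·sin40.0°·cos40.0° = 43.24·0.6428·0.7660 = 21.292 kPa
FS = 25.739 / 21.292 = 1.209

FS = 1.21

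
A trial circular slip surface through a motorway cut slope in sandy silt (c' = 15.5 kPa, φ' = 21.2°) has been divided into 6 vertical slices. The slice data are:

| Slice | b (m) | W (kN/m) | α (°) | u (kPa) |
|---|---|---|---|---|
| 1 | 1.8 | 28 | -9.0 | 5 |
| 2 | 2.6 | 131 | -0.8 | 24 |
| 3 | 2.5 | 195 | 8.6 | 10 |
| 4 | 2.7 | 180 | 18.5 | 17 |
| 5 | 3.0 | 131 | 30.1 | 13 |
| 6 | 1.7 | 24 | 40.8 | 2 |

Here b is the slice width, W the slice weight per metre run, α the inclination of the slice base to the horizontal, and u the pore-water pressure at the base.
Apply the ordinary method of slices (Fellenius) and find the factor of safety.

FS = 2.59

Ordinary method of slices: FS = Σ[c'·Δl_i + (W_i cosα_i − u_i·Δl_i)·tanφ'] / Σ W_i sinα_i, with Δl_i = b_i / cosα_i.
Slice 1: Δl = 1.8/cos(-9.0°) = 1.822 m; N'_1 = 28·cos(-9.0°) − 5·1.822 = 18.5; c'Δl = 28.25; W sinα = -4.4
Slice 2: Δl = 2.6/cos(-0.8°) = 2.600 m; N'_2 = 131·cos(-0.8°) − 24·2.600 = 68.6; c'Δl = 40.30; W sinα = -1.8
Slice 3: Δl = 2.5/cos8.6° = 2.528 m; N'_3 = 195·cos8.6° − 10·2.528 = 167.5; c'Δl = 39.19; W sinα = 29.2
Slice 4: Δl = 2.7/cos18.5° = 2.847 m; N'_4 = 180·cos18.5° − 17·2.847 = 122.3; c'Δl = 44.13; W sinα = 57.1
Slice 5: Δl = 3.0/cos30.1° = 3.468 m; N'_5 = 131·cos30.1° − 13·3.468 = 68.3; c'Δl = 53.75; W sinα = 65.7
Slice 6: Δl = 1.7/cos40.8° = 2.246 m; N'_6 = 24·cos40.8° − 2·2.246 = 13.7; c'Δl = 34.81; W sinα = 15.7
Σc'Δl = 240.4 kN/m; ΣN' = 458.9 kN/m; ΣW sinα = 161.4 kN/m
Resisting = 240.4 + 458.9·tan21.2° = 240.4 + 178.0 = 418.4 kN/m
FS = 418.4 / 161.4 = 2.592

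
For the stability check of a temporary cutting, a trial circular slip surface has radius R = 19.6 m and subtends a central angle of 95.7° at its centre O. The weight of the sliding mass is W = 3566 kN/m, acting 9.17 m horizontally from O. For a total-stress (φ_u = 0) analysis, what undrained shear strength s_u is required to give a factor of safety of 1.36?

FS = s_u·L_a·R / (W·d), so s_u = FS·W·d / (L_a·R).
Arc length L_a = R·θ = 19.6·(95.7°·π/180) = 19.6·1.6703 = 32.74 m
s_u = 1.36·3566·9.17 / (32.74·19.6) = 44472.3 / 641.65 = 69.31 kPa

s_u = 69.3 kPa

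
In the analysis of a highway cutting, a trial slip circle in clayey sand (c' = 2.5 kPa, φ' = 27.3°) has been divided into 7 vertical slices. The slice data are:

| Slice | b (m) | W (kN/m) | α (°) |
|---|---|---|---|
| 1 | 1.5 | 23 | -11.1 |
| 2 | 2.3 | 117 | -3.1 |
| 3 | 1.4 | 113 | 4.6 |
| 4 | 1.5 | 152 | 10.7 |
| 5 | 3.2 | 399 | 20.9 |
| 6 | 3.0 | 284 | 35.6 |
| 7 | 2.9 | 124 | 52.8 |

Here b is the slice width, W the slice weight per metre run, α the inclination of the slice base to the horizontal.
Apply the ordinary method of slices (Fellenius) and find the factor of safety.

FS = 1.40

Ordinary method of slices: FS = Σ[c'·Δl_i + (W_i cosα_i)·tanφ'] / Σ W_i sinα_i, with Δl_i = b_i / cosα_i.
Slice 1: Δl = 1.5/cos(-11.1°) = 1.529 m; N'_1 = 23·cos(-11.1°) = 22.6; c'Δl = 3.82; W sinα = -4.4
Slice 2: Δl = 2.3/cos(-3.1°) = 2.303 m; N'_2 = 117·cos(-3.1°) = 116.8; c'Δl = 5.76; W sinα = -6.3
Slice 3: Δl = 1.4/cos4.6° = 1.405 m; N'_3 = 113·cos4.6° = 112.6; c'Δl = 3.51; W sinα = 9.1
Slice 4: Δl = 1.5/cos10.7° = 1.527 m; N'_4 = 152·cos10.7° = 149.4; c'Δl = 3.82; W sinα = 28.2
Slice 5: Δl = 3.2/cos20.9° = 3.425 m; N'_5 = 399·cos20.9° = 372.7; c'Δl = 8.56; W sinα = 142.3
Slice 6: Δl = 3.0/cos35.6° = 3.690 m; N'_6 = 284·cos35.6° = 230.9; c'Δl = 9.22; W sinα = 165.3
Slice 7: Δl = 2.9/cos52.8° = 4.797 m; N'_7 = 124·cos52.8° = 75.0; c'Δl = 11.99; W sinα = 98.8
Σc'Δl = 46.7 kN/m; ΣN' = 1080.0 kN/m; ΣW sinα = 433.0 kN/m
Resisting = 46.7 + 1080.0·tan27.3° = 46.7 + 557.4 = 604.1 kN/m
FS = 604.1 / 433.0 = 1.395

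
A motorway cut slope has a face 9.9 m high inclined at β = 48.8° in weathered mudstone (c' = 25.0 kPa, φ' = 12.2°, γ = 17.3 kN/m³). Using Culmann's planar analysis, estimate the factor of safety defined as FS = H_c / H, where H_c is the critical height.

FS = 2.18

H_c = (4c'/γ) · sinβ cosφ' / [1 − cos(β − φ')]
    = (4·25.0/17.3) · sin48.8°·cos12.2° / [1 − cos36.6°]
    = 5.780 · 0.7354 / 0.1972 = 21.56 m
FS = H_c / H = 21.56 / 9.9 = 2.178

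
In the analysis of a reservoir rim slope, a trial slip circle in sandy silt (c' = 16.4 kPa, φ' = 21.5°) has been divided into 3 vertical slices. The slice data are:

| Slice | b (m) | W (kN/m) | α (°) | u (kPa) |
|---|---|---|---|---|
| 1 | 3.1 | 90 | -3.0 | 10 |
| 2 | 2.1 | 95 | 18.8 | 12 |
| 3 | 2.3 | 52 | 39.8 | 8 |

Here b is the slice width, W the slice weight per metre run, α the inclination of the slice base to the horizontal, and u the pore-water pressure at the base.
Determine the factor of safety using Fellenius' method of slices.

FS = 3.22

Ordinary method of slices: FS = Σ[c'·Δl_i + (W_i cosα_i − u_i·Δl_i)·tanφ'] / Σ W_i sinα_i, with Δl_i = b_i / cosα_i.
Slice 1: Δl = 3.1/cos(-3.0°) = 3.104 m; N'_1 = 90·cos(-3.0°) − 10·3.104 = 58.8; c'Δl = 50.91; W sinα = -4.7
Slice 2: Δl = 2.1/cos18.8° = 2.218 m; N'_2 = 95·cos18.8° − 12·2.218 = 63.3; c'Δl = 36.38; W sinα = 30.6
Slice 3: Δl = 2.3/cos39.8° = 2.994 m; N'_3 = 52·cos39.8° − 8·2.994 = 16.0; c'Δl = 49.10; W sinα = 33.3
Σc'Δl = 136.4 kN/m; ΣN' = 138.1 kN/m; ΣW sinα = 59.2 kN/m
Resisting = 136.4 + 138.1·tan21.5° = 136.4 + 54.4 = 190.8 kN/m
FS = 190.8 / 59.2 = 3.224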